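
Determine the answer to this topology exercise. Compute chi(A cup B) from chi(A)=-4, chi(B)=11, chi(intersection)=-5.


chi(A cup B) = chi(A) + chi(B) - chi(A cap B)
= -4 + (11) - (-5)
= 12

12


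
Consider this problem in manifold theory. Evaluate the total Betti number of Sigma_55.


For Sigma_55: b_0 = 1, b_1 = 2g = 110, b_2 = 1.
Total = 1 + 110 + 1 = 112

112


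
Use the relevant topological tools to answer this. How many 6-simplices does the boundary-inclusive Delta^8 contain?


Delta^8 has 8+1 vertices. A 6-face is a choice of 6+1 vertices.
f_6 = C(8+1, 6+1) = C(9,7) = 36

36


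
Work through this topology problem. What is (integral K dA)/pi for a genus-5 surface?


Gauss-Bonnet: integral K dA = 2*pi*chi(M).
chi(Sigma_5) = 2 - 2*5 = -8.
(integral K dA)/pi = 2*chi = 2*(-8) = -16

-16


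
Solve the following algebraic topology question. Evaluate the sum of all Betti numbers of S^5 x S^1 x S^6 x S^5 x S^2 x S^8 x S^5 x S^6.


Total Betti number is multiplicative under products.
Each S^d (d>=1) has total Betti number 2.
There are 8 sphere factors.
Total = 2^8 = 256

256


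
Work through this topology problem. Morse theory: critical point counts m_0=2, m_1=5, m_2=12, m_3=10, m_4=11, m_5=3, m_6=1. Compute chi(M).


Morse theory: chi(M) = sum_k (-1)^k m_k where m_k = #(index-k critical points).
= (2) + (-5) + (12) + (-10) + (11) + (-3) + (1) = 8

8


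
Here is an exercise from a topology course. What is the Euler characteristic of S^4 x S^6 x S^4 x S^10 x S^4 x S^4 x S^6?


chi is multiplicative: chi(X x Y) = chi(X) chi(Y).
Each even-dim sphere has chi = 2. There are 7 factors.
chi = 2^7 = 128

128


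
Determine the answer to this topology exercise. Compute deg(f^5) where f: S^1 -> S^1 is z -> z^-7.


deg(f) = -7. Degree is multiplicative: deg(f^5) = (deg f)^5.
deg(f^5) = (-7)^5 = -16807

-16807


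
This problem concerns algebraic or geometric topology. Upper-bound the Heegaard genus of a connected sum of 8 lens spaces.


Heegaard genus satisfies g(A#B) <= g(A) + g(B).
Each lens space has g = 1.
Upper bound: 8 * 1 = 8

8


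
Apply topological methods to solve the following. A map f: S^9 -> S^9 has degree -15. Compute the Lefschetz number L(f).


On S^9: L(f) = tr(f_0*) + (-1)^9 tr(f_9*) = 1 + (-1)^9 * deg(f).
L(f) = 1 + (-1)^9 * -15 = 1 + 15 = 16

16


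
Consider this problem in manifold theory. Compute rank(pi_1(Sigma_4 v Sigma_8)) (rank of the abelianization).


For a wedge: H_1(A v B) = H_1(A) + H_1(B).
b_1(Sigma_4) = 8, b_1(Sigma_8) = 16.
b_1 = 8 + 16 = 24

24


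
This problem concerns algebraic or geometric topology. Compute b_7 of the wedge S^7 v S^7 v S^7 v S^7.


For a wedge of spheres, H_k (k>0) is free on one generator per sphere of dimension k.
Spheres of dimension 7: count = 4.
b_7 = 4

4


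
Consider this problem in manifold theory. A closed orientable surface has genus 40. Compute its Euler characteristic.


For a closed orientable surface of genus g: chi = 2 - 2g.
Here g = 40.
chi = 2 - 2*40 = 2 - 80 = -78

-78


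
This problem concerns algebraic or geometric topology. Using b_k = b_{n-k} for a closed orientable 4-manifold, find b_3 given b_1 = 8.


Poincare duality for closed orientable n-manifolds: b_k = b_{n-k}.
Here n = 4, so b_3 = b_1 = 8

8


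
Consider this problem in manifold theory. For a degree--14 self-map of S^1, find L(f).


On S^1: L(f) = tr(f_0*) + (-1)^1 tr(f_1*) = 1 + (-1)^1 * deg(f).
L(f) = 1 + (-1)^1 * -14 = 1 + 14 = 15

15


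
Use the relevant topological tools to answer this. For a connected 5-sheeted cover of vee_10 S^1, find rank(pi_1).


Nielsen-Schreier: an index-n subgroup of F_r is free of rank 1 + n(r-1).
Equivalently: chi(cover) = n*chi(base); chi(vee_r S^1) = 1 - 10 = -9.
chi(E) = 5*(-9) = -45; rank = 1 - chi(E) = 1 - (-45) = 46.
rank = 1 + 5*(10-1) = 1 + 45 = 46

46


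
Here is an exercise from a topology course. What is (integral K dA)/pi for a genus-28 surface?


Gauss-Bonnet: integral K dA = 2*pi*chi(M).
chi(Sigma_28) = 2 - 2*28 = -54.
(integral K dA)/pi = 2*chi = 2*(-54) = -108

-108


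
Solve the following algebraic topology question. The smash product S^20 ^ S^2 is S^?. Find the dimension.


S^m ^ S^n = S^{m+n}.
k = 20 + 2 = 22

22


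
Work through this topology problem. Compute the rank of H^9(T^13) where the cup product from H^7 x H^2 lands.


Cup product: H^p x H^q -> H^{p+q}; here p+q = 7+2 = 9.
rank H^k(T^n) = C(n,k).
C(13,9) = 715

715


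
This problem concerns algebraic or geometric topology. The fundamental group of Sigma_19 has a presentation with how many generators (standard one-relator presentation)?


Standard presentation: pi_1(Sigma_g) = <a_1,b_1,...,a_g,b_g | [a_1,b_1]...[a_g,b_g] = 1>.
Number of generators = 2g = 2*19 = 38

38


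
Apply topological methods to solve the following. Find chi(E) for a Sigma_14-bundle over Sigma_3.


For a fiber bundle F -> E -> B (with CW structure): chi(E) = chi(B) * chi(F).
chi(Sigma_3) = -4, chi(Sigma_14) = -26.
chi(E) = (-4) * (-26) = 104

104


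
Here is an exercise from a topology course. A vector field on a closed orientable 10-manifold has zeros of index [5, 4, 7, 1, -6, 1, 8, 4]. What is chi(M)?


Poincare-Hopf: chi(M) = sum of indices of zeros.
chi = (5) + (4) + (7) + (1) + (-6) + (1) + (8) + (4) = 24

24


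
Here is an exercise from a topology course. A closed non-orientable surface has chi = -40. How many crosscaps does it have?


chi = 2 - k for closed non-orientable surfaces with k crosscaps.
-40 = 2 - k
k = 2 - (-40) = 42

42


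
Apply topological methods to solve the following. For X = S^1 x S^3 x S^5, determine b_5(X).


Each S^d has Poincare polynomial 1 + t^d.
The product S^1 x S^3 x S^5 has Poincare polynomial prod(1+t^d_i).
Expanding: b_0=1, b_1=1, b_3=1, b_4=1, b_5=1, b_6=1, b_8=1, b_9=1.
b_5 = 1

1


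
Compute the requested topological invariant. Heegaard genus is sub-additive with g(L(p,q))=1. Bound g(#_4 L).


Heegaard genus satisfies g(A#B) <= g(A) + g(B).
Each lens space has g = 1.
Upper bound: 4 * 1 = 4

4


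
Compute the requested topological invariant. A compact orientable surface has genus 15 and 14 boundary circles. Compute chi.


For a compact orientable surface with genus g and b boundary components: chi = 2 - 2g - b.
chi = 2 - 2*15 - 14 = 2 - 30 - 14 = -42

-42


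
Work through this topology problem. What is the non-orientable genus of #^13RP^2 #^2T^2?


Since a >= 1, the sum is non-orientable; each T^2 can be replaced by RP^2 # RP^2 (since T^2#RP^2 = 3RP^2).
Total crosscaps k = 13 + 2*2 = 17.
Check via chi: chi = 13*1 + 2*0 - (13+2-1)*2 = -15 = 2 - k = -15. Consistent.

17


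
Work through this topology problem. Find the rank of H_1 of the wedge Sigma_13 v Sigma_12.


For a wedge: H_1(A v B) = H_1(A) + H_1(B).
b_1(Sigma_13) = 26, b_1(Sigma_12) = 24.
b_1 = 26 + 24 = 50

50


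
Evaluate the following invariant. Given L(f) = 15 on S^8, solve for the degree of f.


L(f) = 1 + (-1)^8 deg(f) on S^8.
15 = 1 + (-1)^8 * deg(f)
(-1)^8 * deg(f) = 14
deg(f) = 14

14


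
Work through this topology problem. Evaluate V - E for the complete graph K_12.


K_12: V = 12, E = C(12,2) = 66.
chi = V - E = 12 - 66 = -54

-54


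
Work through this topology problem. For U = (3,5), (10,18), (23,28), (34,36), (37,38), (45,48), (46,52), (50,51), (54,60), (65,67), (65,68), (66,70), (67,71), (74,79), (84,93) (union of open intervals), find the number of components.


Sort and merge overlapping open intervals.
Merged: (3,5), (10,18), (23,28), (34,36), (37,38), (45,52), (54,60), (65,71), (74,79), (84,93).
Number of components = 10

10


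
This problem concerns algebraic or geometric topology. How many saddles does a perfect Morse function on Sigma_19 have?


A perfect Morse function has m_k = b_k.
For Sigma_19: b_0=1, b_1=2g=38, b_2=1.
Saddles m_1 = 2g = 38

38


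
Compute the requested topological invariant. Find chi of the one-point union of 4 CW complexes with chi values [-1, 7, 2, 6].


chi(A v B) = chi(A) + chi(B) - 1 (one point identified).
For 4 spaces: chi = (sum chi_i) - (4 - 1).
sum = 14; chi = 14 - 3 = 11

11


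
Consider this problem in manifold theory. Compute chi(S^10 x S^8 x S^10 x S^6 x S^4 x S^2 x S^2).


chi is multiplicative: chi(X x Y) = chi(X) chi(Y).
Each even-dim sphere has chi = 2. There are 7 factors.
chi = 2^7 = 128

128


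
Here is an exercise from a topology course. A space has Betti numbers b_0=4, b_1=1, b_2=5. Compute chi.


chi = sum_k (-1)^k b_k.
= (4) + (-1) + (5)
= 8

8


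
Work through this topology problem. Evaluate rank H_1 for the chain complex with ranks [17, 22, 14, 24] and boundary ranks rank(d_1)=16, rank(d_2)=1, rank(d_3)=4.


rank H_k = rank(ker d_k) - rank(im d_{k+1}).
rank(ker d_1) = rank(C_1) - rank(d_1) = 22 - 16 = 6.
rank(im d_{1+1}) = 1.
rank H_1 = 6 - 1 = 5

5


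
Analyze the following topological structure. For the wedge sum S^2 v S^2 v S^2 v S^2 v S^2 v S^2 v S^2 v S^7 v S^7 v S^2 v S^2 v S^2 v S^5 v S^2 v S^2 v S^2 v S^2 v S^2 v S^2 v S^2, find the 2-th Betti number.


For a wedge of spheres, H_k (k>0) is free on one generator per sphere of dimension k.
Spheres of dimension 2: count = 17.
b_2 = 17

17


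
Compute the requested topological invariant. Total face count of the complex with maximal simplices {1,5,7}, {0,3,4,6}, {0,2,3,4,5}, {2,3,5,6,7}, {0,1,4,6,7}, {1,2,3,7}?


Each maximal simplex on m vertices has 2^m - 1 nonempty faces.
Take the union (dedupe shared faces).
Total distinct faces = 91

91


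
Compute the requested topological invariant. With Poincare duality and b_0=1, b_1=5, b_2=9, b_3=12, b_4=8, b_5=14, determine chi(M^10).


By Poincare duality b_k = b_{10-k}, so full Betti numbers: b_0=1, b_1=5, b_2=9, b_3=12, b_4=8, b_5=14, b_6=8, b_7=12, b_8=9, b_9=5, b_10=1.
chi = sum (-1)^k b_k = -12

-12


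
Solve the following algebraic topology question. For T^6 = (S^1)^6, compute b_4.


By the Kunneth formula, b_k(T^n) = C(n,k).
b_4(T^6) = C(6,4).
C(6,4) = 6!/(4!*2!) = 15

15


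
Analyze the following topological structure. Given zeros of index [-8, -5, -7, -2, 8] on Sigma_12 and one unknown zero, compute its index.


Poincare-Hopf: sum of indices = chi(M).
chi(Sigma_12) = 2 - 2*12 = -22.
Sum of known indices = -14.
x = chi - (sum known) = -22 - (-14) = -8

-8


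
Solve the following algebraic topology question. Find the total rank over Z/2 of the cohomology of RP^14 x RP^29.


dim H^*(RP^n; Z/2) = n+1 (one Z/2 in each degree 0..n).
Total Betti number is multiplicative.
Total = (14+1) * (29+1) = 15 * 30 = 450

450


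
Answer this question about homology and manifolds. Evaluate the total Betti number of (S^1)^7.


b_k(T^7) = C(7,k), so the sum over k is sum_k C(7,k) = 2^7.
Total = 2^7 = 128

128


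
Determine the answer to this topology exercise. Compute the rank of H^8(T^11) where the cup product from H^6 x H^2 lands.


Cup product: H^p x H^q -> H^{p+q}; here p+q = 6+2 = 8.
rank H^k(T^n) = C(n,k).
C(11,8) = 165

165


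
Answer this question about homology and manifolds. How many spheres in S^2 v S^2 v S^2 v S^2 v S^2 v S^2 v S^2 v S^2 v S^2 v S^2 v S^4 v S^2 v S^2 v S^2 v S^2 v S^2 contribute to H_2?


For a wedge of spheres, H_k (k>0) is free on one generator per sphere of dimension k.
Spheres of dimension 2: count = 15.
b_2 = 15

15


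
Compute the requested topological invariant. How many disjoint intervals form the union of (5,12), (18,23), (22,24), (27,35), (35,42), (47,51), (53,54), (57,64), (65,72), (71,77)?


Sort and merge overlapping open intervals.
Merged: (5,12), (18,24), (27,35), (35,42), (47,51), (53,54), (57,64), (65,77).
Number of components = 8

8


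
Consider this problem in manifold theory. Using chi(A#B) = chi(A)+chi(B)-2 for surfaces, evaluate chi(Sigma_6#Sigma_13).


chi(Sigma_6) = 2 - 2*6 = -10
chi(Sigma_13) = 2 - 2*13 = -24
For surfaces: chi(A#B) = chi(A) + chi(B) - 2.
chi = -10 + -24 - 2 = -36

-36


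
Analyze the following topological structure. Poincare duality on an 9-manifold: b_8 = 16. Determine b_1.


Poincare duality for closed orientable n-manifolds: b_k = b_{n-k}.
Here n = 9, so b_1 = b_8 = 16

16


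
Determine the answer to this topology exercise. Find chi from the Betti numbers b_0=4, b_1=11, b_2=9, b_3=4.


chi = sum_k (-1)^k b_k.
= (4) + (-11) + (9) + (-4)
= -2

-2


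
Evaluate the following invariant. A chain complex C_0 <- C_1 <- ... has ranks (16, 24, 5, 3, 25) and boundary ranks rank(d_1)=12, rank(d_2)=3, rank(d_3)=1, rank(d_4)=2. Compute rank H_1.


rank H_k = rank(ker d_k) - rank(im d_{k+1}).
rank(ker d_1) = rank(C_1) - rank(d_1) = 24 - 12 = 12.
rank(im d_{1+1}) = 3.
rank H_1 = 12 - 3 = 9

9


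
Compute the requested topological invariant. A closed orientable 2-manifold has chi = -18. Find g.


chi = 2 - 2g for closed orientable surfaces.
-18 = 2 - 2g
2g = 2 - (-18) = 20
g = 10

10


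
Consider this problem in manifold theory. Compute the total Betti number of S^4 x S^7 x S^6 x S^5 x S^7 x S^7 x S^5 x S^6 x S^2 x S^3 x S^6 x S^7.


Total Betti number is multiplicative under products.
Each S^d (d>=1) has total Betti number 2.
There are 12 sphere factors.
Total = 2^12 = 4096

4096


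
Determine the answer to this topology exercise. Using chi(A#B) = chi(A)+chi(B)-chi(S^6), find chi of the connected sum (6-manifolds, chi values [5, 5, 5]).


For n-manifolds: chi(A#B) = chi(A) + chi(B) - chi(S^6).
chi(S^6) = 1 + (-1)^6 = 2.
chi(#) = (sum chi_i) - (3-1)*chi(S^6) = 15 - 2*2 = 11

11


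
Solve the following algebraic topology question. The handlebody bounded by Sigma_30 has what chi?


A genus-g handlebody deformation retracts to a wedge of g circles.
chi(vee_g S^1) = 1 - g.
chi(H_30) = 1 - 30 = -29

-29


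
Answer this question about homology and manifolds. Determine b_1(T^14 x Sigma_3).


pi_1(A x B) = pi_1(A) x pi_1(B); rank of abelianization = b_1.
b_1(T^14) = 14, b_1(Sigma_3) = 2*3 = 6.
b_1(product) = 14 + 6 = 20

20


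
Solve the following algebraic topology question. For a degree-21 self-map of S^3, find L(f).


On S^3: L(f) = tr(f_0*) + (-1)^3 tr(f_3*) = 1 + (-1)^3 * deg(f).
L(f) = 1 + (-1)^3 * 21 = 1 + -21 = -20

-20


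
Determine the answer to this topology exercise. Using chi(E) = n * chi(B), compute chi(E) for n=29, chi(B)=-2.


For a finite covering: chi(E) = (number of sheets) * chi(B).
chi(E) = 29 * (-2) = -58

-58


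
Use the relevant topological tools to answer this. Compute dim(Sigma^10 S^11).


Each suspension raises dimension by 1: Sigma S^n = S^{n+1}.
Sigma^10 S^11 = S^{11+10} = S^21

21


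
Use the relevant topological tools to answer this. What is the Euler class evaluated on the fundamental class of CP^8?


For any closed oriented manifold, <e(TM),[M]> = chi(M).
chi(CP^8) = 8+1 = 9

9


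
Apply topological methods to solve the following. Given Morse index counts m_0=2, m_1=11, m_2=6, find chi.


Morse theory: chi(M) = sum_k (-1)^k m_k where m_k = #(index-k critical points).
= (2) + (-11) + (6) = -3

-3


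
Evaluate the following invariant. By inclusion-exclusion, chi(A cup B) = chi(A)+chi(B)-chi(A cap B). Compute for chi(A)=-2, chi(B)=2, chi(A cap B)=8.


chi(A cup B) = chi(A) + chi(B) - chi(A cap B)
= -2 + (2) - (8)
= -8

-8


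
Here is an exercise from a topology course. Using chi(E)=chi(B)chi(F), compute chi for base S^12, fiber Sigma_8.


chi(S^12) = 2 (n even), chi(Sigma_8) = 2 - 2*8 = -14.
chi(E) = 2 * (-14) = -28

-28


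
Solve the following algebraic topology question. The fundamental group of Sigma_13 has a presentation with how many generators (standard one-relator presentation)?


Standard presentation: pi_1(Sigma_g) = <a_1,b_1,...,a_g,b_g | [a_1,b_1]...[a_g,b_g] = 1>.
Number of generators = 2g = 2*13 = 26

26


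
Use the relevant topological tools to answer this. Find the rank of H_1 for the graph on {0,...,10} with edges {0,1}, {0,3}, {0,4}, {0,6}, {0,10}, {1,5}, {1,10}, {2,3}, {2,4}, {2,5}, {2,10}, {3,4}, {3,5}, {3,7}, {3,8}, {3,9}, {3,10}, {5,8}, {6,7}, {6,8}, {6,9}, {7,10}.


b_1 = E - V + (number of components).
E = 22, V = 11, components = 1.
b_1 = 22 - 11 + 1 = 12

12


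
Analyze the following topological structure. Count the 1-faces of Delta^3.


Delta^3 has 3+1 vertices. A 1-face is a choice of 1+1 vertices.
f_1 = C(3+1, 1+1) = C(4,2) = 6

6


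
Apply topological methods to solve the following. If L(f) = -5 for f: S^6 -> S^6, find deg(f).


L(f) = 1 + (-1)^6 deg(f) on S^6.
-5 = 1 + (-1)^6 * deg(f)
(-1)^6 * deg(f) = -6
deg(f) = -6

-6


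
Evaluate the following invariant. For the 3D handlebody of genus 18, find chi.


A genus-g handlebody deformation retracts to a wedge of g circles.
chi(vee_g S^1) = 1 - g.
chi(H_18) = 1 - 18 = -17

-17


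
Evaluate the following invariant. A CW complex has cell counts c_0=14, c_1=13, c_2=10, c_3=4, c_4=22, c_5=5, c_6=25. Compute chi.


chi = sum_k (-1)^k c_k.
= (-1)^0*14 + (-1)^1*13 + (-1)^2*10 + (-1)^3*4 + (-1)^4*22 + (-1)^5*5 + (-1)^6*25
= (14) + (-13) + (10) + (-4) + (22) + (-5) + (25)
= 49

49


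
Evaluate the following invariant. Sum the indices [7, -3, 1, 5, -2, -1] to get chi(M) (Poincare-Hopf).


Poincare-Hopf: chi(M) = sum of indices of zeros.
chi = (7) + (-3) + (1) + (5) + (-2) + (-1) = 7

7


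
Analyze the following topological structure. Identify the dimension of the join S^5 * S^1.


Join of spheres: S^m * S^n = S^{m+n+1}.
dim = 5 + 1 + 1 = 7

7


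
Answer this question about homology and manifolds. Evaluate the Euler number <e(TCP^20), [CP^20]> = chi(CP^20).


For any closed oriented manifold, <e(TM),[M]> = chi(M).
chi(CP^20) = 20+1 = 21

21


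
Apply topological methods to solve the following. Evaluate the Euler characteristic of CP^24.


CP^24 has one cell in each even dimension 0, 2, ..., 2*24 (24+1 cells total).
All cells are even-dimensional, so chi = number of cells.
chi = 24 + 1 = 25

25


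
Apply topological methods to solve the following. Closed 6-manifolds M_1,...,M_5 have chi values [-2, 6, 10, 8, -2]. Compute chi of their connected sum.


For n-manifolds: chi(A#B) = chi(A) + chi(B) - chi(S^6).
chi(S^6) = 1 + (-1)^6 = 2.
chi(#) = (sum chi_i) - (5-1)*chi(S^6) = 20 - 4*2 = 12

12


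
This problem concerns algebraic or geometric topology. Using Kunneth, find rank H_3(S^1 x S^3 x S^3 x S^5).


Each S^d has Poincare polynomial 1 + t^d.
The product S^1 x S^3 x S^3 x S^5 has Poincare polynomial prod(1+t^d_i).
Expanding: b_0=1, b_1=1, b_3=2, b_4=2, b_5=1, b_6=2, b_7=1, b_8=2, b_9=2, b_11=1, b_12=1.
b_3 = 2

2


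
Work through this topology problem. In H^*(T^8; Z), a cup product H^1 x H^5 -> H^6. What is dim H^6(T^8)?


Cup product: H^p x H^q -> H^{p+q}; here p+q = 1+5 = 6.
rank H^k(T^n) = C(n,k).
C(8,6) = 28

28


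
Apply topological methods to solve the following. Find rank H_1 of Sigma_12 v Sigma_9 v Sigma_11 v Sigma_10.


For a wedge X v Y: reduced H_k(X v Y) = H_k(X) + H_k(Y).
Each Sigma_g contributes b_1 = 2g.
b_1 = 24 + 18 + 22 + 20 = 84

84


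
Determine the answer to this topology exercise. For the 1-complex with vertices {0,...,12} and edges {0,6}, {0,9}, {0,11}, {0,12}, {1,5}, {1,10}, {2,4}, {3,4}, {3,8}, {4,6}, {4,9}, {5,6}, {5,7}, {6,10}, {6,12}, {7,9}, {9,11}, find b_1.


b_1 = E - V + (number of components).
E = 17, V = 13, components = 1.
b_1 = 17 - 13 + 1 = 5

5


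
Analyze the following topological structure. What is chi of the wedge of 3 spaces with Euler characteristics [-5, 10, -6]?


chi(A v B) = chi(A) + chi(B) - 1 (one point identified).
For 3 spaces: chi = (sum chi_i) - (3 - 1).
sum = -1; chi = -1 - 2 = -3

-3


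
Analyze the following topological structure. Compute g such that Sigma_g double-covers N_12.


chi(N_12) = 2 - 12 = -10.
Double cover: chi(Sigma_g) = 2 * chi(N_12) = 2*(-10) = -20.
2 - 2g = -20, so g = (2 - (-20))/2 = 22/2 = 11

11


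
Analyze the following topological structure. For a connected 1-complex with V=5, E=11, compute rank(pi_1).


For a connected graph: rank(pi_1) = b_1 = E - V + 1 = 1 - chi.
chi = V - E = 5 - 11 = -6.
rank = 1 - (-6) = 11 - 5 + 1 = 7

7


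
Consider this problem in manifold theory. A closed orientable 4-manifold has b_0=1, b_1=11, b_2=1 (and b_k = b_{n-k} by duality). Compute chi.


By Poincare duality b_k = b_{4-k}, so full Betti numbers: b_0=1, b_1=11, b_2=1, b_3=11, b_4=1.
chi = sum (-1)^k b_k = -19

-19


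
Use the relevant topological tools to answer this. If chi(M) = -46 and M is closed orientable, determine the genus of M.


chi = 2 - 2g for closed orientable surfaces.
-46 = 2 - 2g
2g = 2 - (-46) = 48
g = 24

24


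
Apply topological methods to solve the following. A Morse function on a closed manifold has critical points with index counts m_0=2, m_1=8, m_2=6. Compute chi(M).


Morse theory: chi(M) = sum_k (-1)^k m_k where m_k = #(index-k critical points).
= (2) + (-8) + (6) = 0

0


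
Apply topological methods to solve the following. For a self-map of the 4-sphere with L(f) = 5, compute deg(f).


L(f) = 1 + (-1)^4 deg(f) on S^4.
5 = 1 + (-1)^4 * deg(f)
(-1)^4 * deg(f) = 4
deg(f) = 4

4


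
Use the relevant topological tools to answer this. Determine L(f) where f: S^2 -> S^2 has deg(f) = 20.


On S^2: L(f) = tr(f_0*) + (-1)^2 tr(f_2*) = 1 + (-1)^2 * deg(f).
L(f) = 1 + (-1)^2 * 20 = 1 + 20 = 21

21


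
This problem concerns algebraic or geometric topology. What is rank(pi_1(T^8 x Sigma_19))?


pi_1(A x B) = pi_1(A) x pi_1(B); rank of abelianization = b_1.
b_1(T^8) = 8, b_1(Sigma_19) = 2*19 = 38.
b_1(product) = 8 + 38 = 46

46


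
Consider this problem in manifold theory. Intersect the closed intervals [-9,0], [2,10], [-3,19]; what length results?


Intersection = [max(a_i), min(b_i)] = [2, 0].
Since 2 > 0, the intersection is empty.
Length = 0

0


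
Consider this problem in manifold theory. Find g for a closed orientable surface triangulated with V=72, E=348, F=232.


chi = V - E + F = 72 - 348 + 232 = -44
For orientable closed surface: chi = 2 - 2g, so g = (2 - chi)/2.
g = (2 - (-44)) / 2 = 46 / 2 = 23

23


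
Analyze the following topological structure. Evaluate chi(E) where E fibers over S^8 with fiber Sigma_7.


chi(S^8) = 2 (n even), chi(Sigma_7) = 2 - 2*7 = -12.
chi(E) = 2 * (-12) = -24

-24


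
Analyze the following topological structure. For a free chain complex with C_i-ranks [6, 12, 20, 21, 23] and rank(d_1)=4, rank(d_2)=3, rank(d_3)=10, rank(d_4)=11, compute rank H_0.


rank H_k = rank(ker d_k) - rank(im d_{k+1}).
rank(ker d_0) = rank(C_0) - rank(d_0) = 6 - 0 = 6.
rank(im d_{0+1}) = 4.
rank H_0 = 6 - 4 = 2

2


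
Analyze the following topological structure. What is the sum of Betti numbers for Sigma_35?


For Sigma_35: b_0 = 1, b_1 = 2g = 70, b_2 = 1.
Total = 1 + 70 + 1 = 72

72


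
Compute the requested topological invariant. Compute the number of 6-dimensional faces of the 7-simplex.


Delta^7 has 7+1 vertices. A 6-face is a choice of 6+1 vertices.
f_6 = C(7+1, 6+1) = C(8,7) = 8

8


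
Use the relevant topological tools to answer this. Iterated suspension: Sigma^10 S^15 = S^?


Each suspension raises dimension by 1: Sigma S^n = S^{n+1}.
Sigma^10 S^15 = S^{15+10} = S^25

25


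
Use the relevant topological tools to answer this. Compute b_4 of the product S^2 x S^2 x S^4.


Each S^d has Poincare polynomial 1 + t^d.
The product S^2 x S^2 x S^4 has Poincare polynomial prod(1+t^d_i).
Expanding: b_0=1, b_2=2, b_4=2, b_6=2, b_8=1.
b_4 = 2

2


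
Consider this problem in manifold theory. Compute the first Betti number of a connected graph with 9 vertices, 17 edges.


For a connected graph: rank(pi_1) = b_1 = E - V + 1 = 1 - chi.
chi = V - E = 9 - 17 = -8.
rank = 1 - (-8) = 17 - 9 + 1 = 9

9


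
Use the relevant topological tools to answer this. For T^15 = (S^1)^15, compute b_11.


By the Kunneth formula, b_k(T^n) = C(n,k).
b_11(T^15) = C(15,11).
C(15,11) = 15!/(11!*4!) = 1365

1365


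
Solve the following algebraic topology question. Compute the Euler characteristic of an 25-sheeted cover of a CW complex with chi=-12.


For a finite covering: chi(E) = (number of sheets) * chi(B).
chi(E) = 25 * (-12) = -300

-300


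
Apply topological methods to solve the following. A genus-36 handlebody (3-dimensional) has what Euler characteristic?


A genus-g handlebody deformation retracts to a wedge of g circles.
chi(vee_g S^1) = 1 - g.
chi(H_36) = 1 - 36 = -35

-35


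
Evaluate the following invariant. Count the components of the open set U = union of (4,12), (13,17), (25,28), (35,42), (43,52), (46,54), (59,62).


Sort and merge overlapping open intervals.
Merged: (4,12), (13,17), (25,28), (35,42), (43,54), (59,62).
Number of components = 6

6


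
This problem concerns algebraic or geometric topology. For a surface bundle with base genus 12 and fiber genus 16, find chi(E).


For a fiber bundle F -> E -> B (with CW structure): chi(E) = chi(B) * chi(F).
chi(Sigma_12) = -22, chi(Sigma_16) = -30.
chi(E) = (-22) * (-30) = 660

660


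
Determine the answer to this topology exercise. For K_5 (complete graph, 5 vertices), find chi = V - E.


K_5: V = 5, E = C(5,2) = 10.
chi = V - E = 5 - 10 = -5

-5


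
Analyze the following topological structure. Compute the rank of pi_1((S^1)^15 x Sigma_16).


pi_1(A x B) = pi_1(A) x pi_1(B); rank of abelianization = b_1.
b_1(T^15) = 15, b_1(Sigma_16) = 2*16 = 32.
b_1(product) = 15 + 32 = 47

47


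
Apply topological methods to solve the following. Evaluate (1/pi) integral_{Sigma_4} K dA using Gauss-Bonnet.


Gauss-Bonnet: integral K dA = 2*pi*chi(M).
chi(Sigma_4) = 2 - 2*4 = -6.
(integral K dA)/pi = 2*chi = 2*(-6) = -12

-12


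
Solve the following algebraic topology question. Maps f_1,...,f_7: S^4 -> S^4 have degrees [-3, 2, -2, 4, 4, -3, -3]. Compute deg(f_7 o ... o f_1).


Degree is multiplicative: deg(composition) = product of degrees.
= (-3) * (2) * (-2) * (4) * (4) * (-3) * (-3) = 1728

1728


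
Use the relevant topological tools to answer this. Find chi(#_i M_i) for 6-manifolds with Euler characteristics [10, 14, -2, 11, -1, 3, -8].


For n-manifolds: chi(A#B) = chi(A) + chi(B) - chi(S^6).
chi(S^6) = 1 + (-1)^6 = 2.
chi(#) = (sum chi_i) - (7-1)*chi(S^6) = 27 - 6*2 = 15

15


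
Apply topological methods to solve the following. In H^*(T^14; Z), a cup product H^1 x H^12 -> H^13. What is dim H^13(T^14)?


Cup product: H^p x H^q -> H^{p+q}; here p+q = 1+12 = 13.
rank H^k(T^n) = C(n,k).
C(14,13) = 14

14


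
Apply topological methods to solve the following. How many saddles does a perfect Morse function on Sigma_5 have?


A perfect Morse function has m_k = b_k.
For Sigma_5: b_0=1, b_1=2g=10, b_2=1.
Saddles m_1 = 2g = 10

10


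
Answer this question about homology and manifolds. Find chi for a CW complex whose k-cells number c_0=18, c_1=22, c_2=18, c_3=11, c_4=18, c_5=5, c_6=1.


chi = sum_k (-1)^k c_k.
= (-1)^0*18 + (-1)^1*22 + (-1)^2*18 + (-1)^3*11 + (-1)^4*18 + (-1)^5*5 + (-1)^6*1
= (18) + (-22) + (18) + (-11) + (18) + (-5) + (1)
= 17

17


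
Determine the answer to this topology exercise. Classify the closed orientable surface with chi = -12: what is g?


chi = 2 - 2g for closed orientable surfaces.
-12 = 2 - 2g
2g = 2 - (-12) = 14
g = 7

7


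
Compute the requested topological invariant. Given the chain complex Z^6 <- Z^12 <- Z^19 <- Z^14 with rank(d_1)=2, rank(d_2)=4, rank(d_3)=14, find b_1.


rank H_k = rank(ker d_k) - rank(im d_{k+1}).
rank(ker d_1) = rank(C_1) - rank(d_1) = 12 - 2 = 10.
rank(im d_{1+1}) = 4.
rank H_1 = 10 - 4 = 6

6


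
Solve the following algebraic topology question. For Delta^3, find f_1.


Delta^3 has 3+1 vertices. A 1-face is a choice of 1+1 vertices.
f_1 = C(3+1, 1+1) = C(4,2) = 6

6


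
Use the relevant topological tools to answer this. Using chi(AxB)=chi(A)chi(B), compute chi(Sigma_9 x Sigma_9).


chi(Sigma_9) = 2 - 2*9 = -16
chi(Sigma_9) = 2 - 2*9 = -16
chi(product) = (-16) * (-16) = 256

256


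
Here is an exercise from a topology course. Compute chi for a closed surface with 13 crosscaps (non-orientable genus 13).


For a non-orientable closed surface with k crosscaps: chi = 2 - k.
Here k = 13.
chi = 2 - 13 = -11

-11


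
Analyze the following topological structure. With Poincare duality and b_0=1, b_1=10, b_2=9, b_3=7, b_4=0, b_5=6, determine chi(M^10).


By Poincare duality b_k = b_{10-k}, so full Betti numbers: b_0=1, b_1=10, b_2=9, b_3=7, b_4=0, b_5=6, b_6=0, b_7=7, b_8=9, b_9=10, b_10=1.
chi = sum (-1)^k b_k = -20

-20


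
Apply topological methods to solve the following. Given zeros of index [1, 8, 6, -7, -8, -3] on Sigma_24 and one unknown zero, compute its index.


Poincare-Hopf: sum of indices = chi(M).
chi(Sigma_24) = 2 - 2*24 = -46.
Sum of known indices = -3.
x = chi - (sum known) = -46 - (-3) = -43

-43


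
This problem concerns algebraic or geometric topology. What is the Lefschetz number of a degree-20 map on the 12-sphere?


On S^12: L(f) = tr(f_0*) + (-1)^12 tr(f_12*) = 1 + (-1)^12 * deg(f).
L(f) = 1 + (-1)^12 * 20 = 1 + 20 = 21

21


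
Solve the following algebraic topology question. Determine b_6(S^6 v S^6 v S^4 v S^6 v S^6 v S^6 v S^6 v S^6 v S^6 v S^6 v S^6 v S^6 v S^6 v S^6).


For a wedge of spheres, H_k (k>0) is free on one generator per sphere of dimension k.
Spheres of dimension 6: count = 13.
b_6 = 13

13


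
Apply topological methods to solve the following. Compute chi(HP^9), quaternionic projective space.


HP^9 has one cell in each dimension 0, 4, ..., 4*9 (9+1 cells, all even-dim).
chi = 9 + 1 = 10

10


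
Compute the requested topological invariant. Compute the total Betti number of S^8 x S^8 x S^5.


Total Betti number is multiplicative under products.
Each S^d (d>=1) has total Betti number 2.
There are 3 sphere factors.
Total = 2^3 = 8

8


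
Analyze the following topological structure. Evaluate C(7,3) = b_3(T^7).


By the Kunneth formula, b_k(T^n) = C(n,k).
b_3(T^7) = C(7,3).
C(7,3) = 7!/(3!*4!) = 35

35


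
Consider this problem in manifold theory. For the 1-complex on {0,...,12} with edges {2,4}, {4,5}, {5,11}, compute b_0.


Run DFS/union-find over 13 vertices.
V = 13, E = 3.
Number of components = 10

10


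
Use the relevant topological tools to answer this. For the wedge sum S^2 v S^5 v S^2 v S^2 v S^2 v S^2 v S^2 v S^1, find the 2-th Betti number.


For a wedge of spheres, H_k (k>0) is free on one generator per sphere of dimension k.
Spheres of dimension 2: count = 6.
b_2 = 6

6


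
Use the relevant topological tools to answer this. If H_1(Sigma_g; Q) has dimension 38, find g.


For a closed orientable surface: b_1 = 2g.
38 = 2g
g = 38 / 2 = 19

19


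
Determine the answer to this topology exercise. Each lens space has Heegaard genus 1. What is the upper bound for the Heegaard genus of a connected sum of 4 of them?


Heegaard genus satisfies g(A#B) <= g(A) + g(B).
Each lens space has g = 1.
Upper bound: 4 * 1 = 4

4


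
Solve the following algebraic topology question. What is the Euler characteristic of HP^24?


HP^24 has one cell in each dimension 0, 4, ..., 4*24 (24+1 cells, all even-dim).
chi = 24 + 1 = 25

25


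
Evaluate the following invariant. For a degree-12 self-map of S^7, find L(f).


On S^7: L(f) = tr(f_0*) + (-1)^7 tr(f_7*) = 1 + (-1)^7 * deg(f).
L(f) = 1 + (-1)^7 * 12 = 1 + -12 = -11

-11


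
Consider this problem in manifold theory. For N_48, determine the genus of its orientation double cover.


chi(N_48) = 2 - 48 = -46.
Double cover: chi(Sigma_g) = 2 * chi(N_48) = 2*(-46) = -92.
2 - 2g = -92, so g = (2 - (-92))/2 = 94/2 = 47

47


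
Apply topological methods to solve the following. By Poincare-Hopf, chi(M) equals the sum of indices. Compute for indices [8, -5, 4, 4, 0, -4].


Poincare-Hopf: chi(M) = sum of indices of zeros.
chi = (8) + (-5) + (4) + (4) + (0) + (-4) = 7

7


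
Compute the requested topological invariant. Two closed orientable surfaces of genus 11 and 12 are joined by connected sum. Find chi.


chi(Sigma_11) = 2 - 2*11 = -20
chi(Sigma_12) = 2 - 2*12 = -22
For surfaces: chi(A#B) = chi(A) + chi(B) - 2.
chi = -20 + -22 - 2 = -44

-44


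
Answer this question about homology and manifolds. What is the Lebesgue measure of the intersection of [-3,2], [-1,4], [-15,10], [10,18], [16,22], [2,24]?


Intersection = [max(a_i), min(b_i)] = [16, 2].
Since 16 > 2, the intersection is empty.
Length = 0

0


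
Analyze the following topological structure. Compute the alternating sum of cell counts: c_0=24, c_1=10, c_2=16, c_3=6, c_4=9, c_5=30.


chi = sum_k (-1)^k c_k.
= (-1)^0*24 + (-1)^1*10 + (-1)^2*16 + (-1)^3*6 + (-1)^4*9 + (-1)^5*30
= (24) + (-10) + (16) + (-6) + (9) + (-30)
= 3

3


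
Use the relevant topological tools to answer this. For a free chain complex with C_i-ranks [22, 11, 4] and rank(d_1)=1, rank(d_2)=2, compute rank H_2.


rank H_k = rank(ker d_k) - rank(im d_{k+1}).
rank(ker d_2) = rank(C_2) - rank(d_2) = 4 - 2 = 2.
rank(im d_{2+1}) = 0.
rank H_2 = 2 - 0 = 2

2


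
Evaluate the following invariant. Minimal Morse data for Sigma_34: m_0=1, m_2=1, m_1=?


A perfect Morse function has m_k = b_k.
For Sigma_34: b_0=1, b_1=2g=68, b_2=1.
Saddles m_1 = 2g = 68

68


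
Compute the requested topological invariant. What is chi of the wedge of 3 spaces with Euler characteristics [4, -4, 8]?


chi(A v B) = chi(A) + chi(B) - 1 (one point identified).
For 3 spaces: chi = (sum chi_i) - (3 - 1).
sum = 8; chi = 8 - 2 = 6

6


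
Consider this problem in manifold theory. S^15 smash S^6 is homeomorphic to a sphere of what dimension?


S^m ^ S^n = S^{m+n}.
k = 15 + 6 = 21

21


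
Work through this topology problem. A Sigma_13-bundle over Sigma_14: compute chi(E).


For a fiber bundle F -> E -> B (with CW structure): chi(E) = chi(B) * chi(F).
chi(Sigma_14) = -26, chi(Sigma_13) = -24.
chi(E) = (-26) * (-24) = 624

624


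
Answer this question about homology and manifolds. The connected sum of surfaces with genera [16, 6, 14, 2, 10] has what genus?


Genus is additive under connected sum of orientable surfaces.
g = 16 + 6 + 14 + 2 + 10 = 48

48


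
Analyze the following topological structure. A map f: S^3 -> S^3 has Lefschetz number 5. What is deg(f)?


L(f) = 1 + (-1)^3 deg(f) on S^3.
5 = 1 + (-1)^3 * deg(f)
(-1)^3 * deg(f) = 4
deg(f) = -4

-4


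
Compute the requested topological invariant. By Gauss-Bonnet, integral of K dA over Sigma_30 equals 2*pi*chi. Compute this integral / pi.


Gauss-Bonnet: integral K dA = 2*pi*chi(M).
chi(Sigma_30) = 2 - 2*30 = -58.
(integral K dA)/pi = 2*chi = 2*(-58) = -116

-116


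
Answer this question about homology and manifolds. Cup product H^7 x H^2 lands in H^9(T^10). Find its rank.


Cup product: H^p x H^q -> H^{p+q}; here p+q = 7+2 = 9.
rank H^k(T^n) = C(n,k).
C(10,9) = 10

10


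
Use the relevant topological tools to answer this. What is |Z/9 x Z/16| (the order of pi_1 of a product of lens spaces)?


pi_1(X x Y) = pi_1(X) x pi_1(Y).
pi_1(L(9,1)) = Z/9, pi_1(L(16,1)) = Z/16.
|Z/9 x Z/16| = 9 * 16 = 144

144


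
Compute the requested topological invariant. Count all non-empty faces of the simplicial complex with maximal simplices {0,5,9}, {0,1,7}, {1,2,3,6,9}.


Each maximal simplex on m vertices has 2^m - 1 nonempty faces.
Take the union (dedupe shared faces).
Total distinct faces = 42

42


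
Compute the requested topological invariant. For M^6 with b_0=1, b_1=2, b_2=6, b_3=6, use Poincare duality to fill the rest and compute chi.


By Poincare duality b_k = b_{6-k}, so full Betti numbers: b_0=1, b_1=2, b_2=6, b_3=6, b_4=6, b_5=2, b_6=1.
chi = sum (-1)^k b_k = 4

4


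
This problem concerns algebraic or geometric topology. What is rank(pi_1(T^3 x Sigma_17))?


pi_1(A x B) = pi_1(A) x pi_1(B); rank of abelianization = b_1.
b_1(T^3) = 3, b_1(Sigma_17) = 2*17 = 34.
b_1(product) = 3 + 34 = 37

37


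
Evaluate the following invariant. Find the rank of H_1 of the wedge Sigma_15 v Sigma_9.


For a wedge: H_1(A v B) = H_1(A) + H_1(B).
b_1(Sigma_15) = 30, b_1(Sigma_9) = 18.
b_1 = 30 + 18 = 48

48


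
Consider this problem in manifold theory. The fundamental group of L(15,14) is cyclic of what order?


pi_1(L(p,q)) = Z/pZ for any q coprime to p.
|pi_1(L(15,14))| = 15

15


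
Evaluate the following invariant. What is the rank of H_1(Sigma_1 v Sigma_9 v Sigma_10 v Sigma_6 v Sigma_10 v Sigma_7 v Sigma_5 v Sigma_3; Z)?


For a wedge X v Y: reduced H_k(X v Y) = H_k(X) + H_k(Y).
Each Sigma_g contributes b_1 = 2g.
b_1 = 2 + 18 + 20 + 12 + 20 + 14 + 10 + 6 = 102

102


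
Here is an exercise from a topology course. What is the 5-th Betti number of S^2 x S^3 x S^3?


Each S^d has Poincare polynomial 1 + t^d.
The product S^2 x S^3 x S^3 has Poincare polynomial prod(1+t^d_i).
Expanding: b_0=1, b_2=1, b_3=2, b_5=2, b_6=1, b_8=1.
b_5 = 2

2


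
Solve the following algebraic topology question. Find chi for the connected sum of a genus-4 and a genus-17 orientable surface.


chi(Sigma_4) = 2 - 2*4 = -6
chi(Sigma_17) = 2 - 2*17 = -32
For surfaces: chi(A#B) = chi(A) + chi(B) - 2.
chi = -6 + -32 - 2 = -40

-40


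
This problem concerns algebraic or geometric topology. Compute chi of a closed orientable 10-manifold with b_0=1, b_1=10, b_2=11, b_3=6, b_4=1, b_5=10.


By Poincare duality b_k = b_{10-k}, so full Betti numbers: b_0=1, b_1=10, b_2=11, b_3=6, b_4=1, b_5=10, b_6=1, b_7=6, b_8=11, b_9=10, b_10=1.
chi = sum (-1)^k b_k = -16

-16


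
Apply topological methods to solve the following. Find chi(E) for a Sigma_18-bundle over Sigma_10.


For a fiber bundle F -> E -> B (with CW structure): chi(E) = chi(B) * chi(F).
chi(Sigma_10) = -18, chi(Sigma_18) = -34.
chi(E) = (-18) * (-34) = 612

612


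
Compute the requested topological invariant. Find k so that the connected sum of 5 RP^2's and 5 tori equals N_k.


Since a >= 1, the sum is non-orientable; each T^2 can be replaced by RP^2 # RP^2 (since T^2#RP^2 = 3RP^2).
Total crosscaps k = 5 + 2*5 = 15.
Check via chi: chi = 5*1 + 5*0 - (5+5-1)*2 = -13 = 2 - k = -13. Consistent.

15


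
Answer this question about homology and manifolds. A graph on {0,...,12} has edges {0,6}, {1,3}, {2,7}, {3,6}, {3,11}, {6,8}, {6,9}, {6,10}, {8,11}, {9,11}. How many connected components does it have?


Run DFS/union-find over 13 vertices.
V = 13, E = 10.
Number of components = 5

5


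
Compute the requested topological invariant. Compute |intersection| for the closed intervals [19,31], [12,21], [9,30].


Intersection = [max(a_i), min(b_i)] = [19, 21].
Length = 21 - 19 = 2

2


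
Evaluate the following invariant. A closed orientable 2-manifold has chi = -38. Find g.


chi = 2 - 2g for closed orientable surfaces.
-38 = 2 - 2g
2g = 2 - (-38) = 40
g = 20

20


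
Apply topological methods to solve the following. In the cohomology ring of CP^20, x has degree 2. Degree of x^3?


|x| = 2 in H^*(CP^n).
|x^3| = 3 * |x| = 3 * 2 = 6

6


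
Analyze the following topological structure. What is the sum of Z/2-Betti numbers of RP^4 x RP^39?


dim H^*(RP^n; Z/2) = n+1 (one Z/2 in each degree 0..n).
Total Betti number is multiplicative.
Total = (4+1) * (39+1) = 5 * 40 = 200

200


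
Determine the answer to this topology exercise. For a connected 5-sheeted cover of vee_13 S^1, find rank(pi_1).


Nielsen-Schreier: an index-n subgroup of F_r is free of rank 1 + n(r-1).
Equivalently: chi(cover) = n*chi(base); chi(vee_r S^1) = 1 - 13 = -12.
chi(E) = 5*(-12) = -60; rank = 1 - chi(E) = 1 - (-60) = 61.
rank = 1 + 5*(13-1) = 1 + 60 = 61

61


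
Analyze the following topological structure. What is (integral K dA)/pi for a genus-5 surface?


Gauss-Bonnet: integral K dA = 2*pi*chi(M).
chi(Sigma_5) = 2 - 2*5 = -8.
(integral K dA)/pi = 2*chi = 2*(-8) = -16

-16
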